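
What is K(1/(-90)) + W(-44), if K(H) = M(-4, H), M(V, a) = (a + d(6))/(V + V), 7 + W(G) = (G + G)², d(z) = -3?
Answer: 5570911/720 ≈ 7737.4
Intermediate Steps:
W(G) = -7 + 4*G² (W(G) = -7 + (G + G)² = -7 + (2*G)² = -7 + 4*G²)
M(V, a) = (-3 + a)/(2*V) (M(V, a) = (a - 3)/(V + V) = (-3 + a)/((2*V)) = (-3 + a)*(1/(2*V)) = (-3 + a)/(2*V))
K(H) = 3/8 - H/8 (K(H) = (½)*(-3 + H)/(-4) = (½)*(-¼)*(-3 + H) = 3/8 - H/8)
K(1/(-90)) + W(-44) = (3/8 - ⅛/(-90)) + (-7 + 4*(-44)²) = (3/8 - ⅛*(-1/90)) + (-7 + 4*1936) = (3/8 + 1/720) + (-7 + 7744) = 271/720 + 7737 = 5570911/720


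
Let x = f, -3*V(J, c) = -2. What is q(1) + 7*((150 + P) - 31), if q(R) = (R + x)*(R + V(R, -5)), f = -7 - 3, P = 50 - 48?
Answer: 832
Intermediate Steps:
V(J, c) = ⅔ (V(J, c) = -⅓*(-2) = ⅔)
P = 2
f = -10
x = -10
q(R) = (-10 + R)*(⅔ + R) (q(R) = (R - 10)*(R + ⅔) = (-10 + R)*(⅔ + R))
q(1) + 7*((150 + P) - 31) = (-20/3 + 1² - 28/3*1) + 7*((150 + 2) - 31) = (-20/3 + 1 - 28/3) + 7*(152 - 31) = -15 + 7*121 = -15 + 847 = 832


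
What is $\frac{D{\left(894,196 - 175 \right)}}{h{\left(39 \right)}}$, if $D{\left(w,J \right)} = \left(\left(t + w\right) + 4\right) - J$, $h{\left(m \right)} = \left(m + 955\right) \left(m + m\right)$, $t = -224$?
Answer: $\frac{653}{77532} \approx 0.0084223$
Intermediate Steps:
$h{\left(m \right)} = 2 m \left(955 + m\right)$ ($h{\left(m \right)} = \left(955 + m\right) 2 m = 2 m \left(955 + m\right)$)
$D{\left(w,J \right)} = -220 + w - J$ ($D{\left(w,J \right)} = \left(\left(-224 + w\right) + 4\right) - J = \left(-220 + w\right) - J = -220 + w - J$)
$\frac{D{\left(894,196 - 175 \right)}}{h{\left(39 \right)}} = \frac{-220 + 894 - \left(196 - 175\right)}{2 \cdot 39 \left(955 + 39\right)} = \frac{-220 + 894 - 21}{2 \cdot 39 \cdot 994} = \frac{-220 + 894 - 21}{77532} = 653 \cdot \frac{1}{77532} = \frac{653}{77532}$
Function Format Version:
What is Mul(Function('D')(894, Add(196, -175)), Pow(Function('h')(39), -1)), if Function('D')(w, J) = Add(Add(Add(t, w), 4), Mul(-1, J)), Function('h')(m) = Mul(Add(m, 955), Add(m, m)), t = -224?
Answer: Rational(653, 77532) ≈ 0.0084223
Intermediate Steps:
Function('h')(m) = Mul(2, m, Add(955, m)) (Function('h')(m) = Mul(Add(955, m), Mul(2, m)) = Mul(2, m, Add(955, m)))
Function('D')(w, J) = Add(-220, w, Mul(-1, J)) (Function('D')(w, J) = Add(Add(Add(-224, w), 4), Mul(-1, J)) = Add(Add(-220, w), Mul(-1, J)) = Add(-220, w, Mul(-1, J)))
Mul(Function('D')(894, Add(196, -175)), Pow(Function('h')(39), -1)) = Mul(Add(-220, 894, Mul(-1, Add(196, -175))), Pow(Mul(2, 39, Add(955, 39)), -1)) = Mul(Add(-220, 894, Mul(-1, 21)), Pow(Mul(2, 39, 994), -1)) = Mul(Add(-220, 894, -21), Pow(77532, -1)) = Mul(653, Rational(1, 77532)) = Rational(653, 77532)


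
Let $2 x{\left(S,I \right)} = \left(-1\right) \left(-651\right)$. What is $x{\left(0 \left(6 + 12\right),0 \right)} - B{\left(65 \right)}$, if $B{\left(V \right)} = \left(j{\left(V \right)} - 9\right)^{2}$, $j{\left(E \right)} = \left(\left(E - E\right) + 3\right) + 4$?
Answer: $\frac{643}{2} \approx 321.5$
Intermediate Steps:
$j{\left(E \right)} = 7$ ($j{\left(E \right)} = \left(0 + 3\right) + 4 = 3 + 4 = 7$)
$x{\left(S,I \right)} = \frac{651}{2}$ ($x{\left(S,I \right)} = \frac{\left(-1\right) \left(-651\right)}{2} = \frac{1}{2} \cdot 651 = \frac{651}{2}$)
$B{\left(V \right)} = 4$ ($B{\left(V \right)} = \left(7 - 9\right)^{2} = \left(-2\right)^{2} = 4$)
$x{\left(0 \left(6 + 12\right),0 \right)} - B{\left(65 \right)} = \frac{651}{2} - 4 = \frac{643}{2}$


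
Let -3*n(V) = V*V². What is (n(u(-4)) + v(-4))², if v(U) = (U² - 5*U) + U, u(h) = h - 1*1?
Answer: 48841/9 ≈ 5426.8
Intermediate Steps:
u(h) = -1 + h (u(h) = h - 1 = -1 + h)
n(V) = -V³/3 (n(V) = -V*V²/3 = -V³/3)
v(U) = U² - 4*U
(n(u(-4)) + v(-4))² = (-(-1 - 4)³/3 - 4*(-4 - 4))² = (-⅓*(-5)³ - 4*(-8))² = (-⅓*(-125) + 32)² = (125/3 + 32)² = (221/3)² = 48841/9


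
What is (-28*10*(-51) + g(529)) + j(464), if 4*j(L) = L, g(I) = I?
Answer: 14925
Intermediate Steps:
j(L) = L/4
(-28*10*(-51) + g(529)) + j(464) = (-28*10*(-51) + 529) + (1/4)*464 = (-280*(-51) + 529) + 116 = (14280 + 529) + 116 = 14809 + 116 = 14925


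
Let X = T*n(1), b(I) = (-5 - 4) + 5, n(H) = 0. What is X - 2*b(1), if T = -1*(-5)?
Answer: 8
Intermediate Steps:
T = 5
b(I) = -4 (b(I) = -9 + 5 = -4)
X = 0 (X = 5*0 = 0)
X - 2*b(1) = 0 - 2*(-4) = 0 + 8 = 8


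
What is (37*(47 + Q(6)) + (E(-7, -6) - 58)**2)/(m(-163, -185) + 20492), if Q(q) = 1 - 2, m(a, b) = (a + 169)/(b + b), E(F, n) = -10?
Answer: 1170310/3791017 ≈ 0.30871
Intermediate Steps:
m(a, b) = (169 + a)/(2*b) (m(a, b) = (169 + a)/((2*b)) = (169 + a)*(1/(2*b)) = (169 + a)/(2*b))
Q(q) = -1
(37*(47 + Q(6)) + (E(-7, -6) - 58)**2)/(m(-163, -185) + 20492) = (37*(47 - 1) + (-10 - 58)**2)/((1/2)*(169 - 163)/(-185) + 20492) = (37*46 + (-68)**2)/((1/2)*(-1/185)*6 + 20492) = (1702 + 4624)/(-3/185 + 20492) = 6326/(3791017/185) = 6326*(185/3791017) = 1170310/3791017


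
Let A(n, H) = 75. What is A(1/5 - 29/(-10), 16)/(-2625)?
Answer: -1/35 ≈ -0.028571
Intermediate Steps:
A(1/5 - 29/(-10), 16)/(-2625) = 75/(-2625) = 75*(-1/2625) = -1/35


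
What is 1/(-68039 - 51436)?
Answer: -1/119475 ≈ -8.3700e-6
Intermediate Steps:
1/(-68039 - 51436) = 1/(-119475) = -1/119475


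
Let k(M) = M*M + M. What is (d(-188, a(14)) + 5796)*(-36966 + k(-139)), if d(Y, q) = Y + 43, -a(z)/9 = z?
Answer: -100497384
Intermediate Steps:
a(z) = -9*z
k(M) = M + M**2 (k(M) = M**2 + M = M + M**2)
d(Y, q) = 43 + Y
(d(-188, a(14)) + 5796)*(-36966 + k(-139)) = ((43 - 188) + 5796)*(-36966 - 139*(1 - 139)) = (-145 + 5796)*(-36966 - 139*(-138)) = 5651*(-36966 + 19182) = 5651*(-17784) = -100497384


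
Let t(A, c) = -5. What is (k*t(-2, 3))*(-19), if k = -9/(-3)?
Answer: 285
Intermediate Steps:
k = 3 (k = -9*(-⅓) = 3)
(k*t(-2, 3))*(-19) = (3*(-5))*(-19) = -15*(-19) = 285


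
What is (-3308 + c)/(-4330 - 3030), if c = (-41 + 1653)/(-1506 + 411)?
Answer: 56623/125925 ≈ 0.44966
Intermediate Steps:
c = -1612/1095 (c = 1612/(-1095) = 1612*(-1/1095) = -1612/1095 ≈ -1.4721)
(-3308 + c)/(-4330 - 3030) = (-3308 - 1612/1095)/(-4330 - 3030) = -3623872/1095/(-7360) = -3623872/1095*(-1/7360) = 56623/125925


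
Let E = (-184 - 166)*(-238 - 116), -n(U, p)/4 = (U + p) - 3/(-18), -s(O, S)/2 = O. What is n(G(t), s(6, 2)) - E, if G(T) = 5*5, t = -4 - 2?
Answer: -371858/3 ≈ -1.2395e+5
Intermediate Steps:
s(O, S) = -2*O
t = -6
G(T) = 25
n(U, p) = -⅔ - 4*U - 4*p (n(U, p) = -4*((U + p) - 3/(-18)) = -4*((U + p) - 3*(-1/18)) = -4*((U + p) + ⅙) = -4*(⅙ + U + p) = -⅔ - 4*U - 4*p)
E = 123900 (E = -350*(-354) = 123900)
n(G(t), s(6, 2)) - E = (-⅔ - 4*25 - (-8)*6) - 1*123900 = (-⅔ - 100 - 4*(-12)) - 123900 = (-⅔ - 100 + 48) - 123900 = -158/3 - 123900 = -371858/3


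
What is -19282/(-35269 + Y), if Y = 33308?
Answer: 19282/1961 ≈ 9.8327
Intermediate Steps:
-19282/(-35269 + Y) = -19282/(-35269 + 33308) = -19282/(-1961) = -19282*(-1/1961) = 19282/1961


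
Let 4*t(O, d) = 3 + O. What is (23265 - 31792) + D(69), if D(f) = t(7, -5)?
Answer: -17049/2 ≈ -8524.5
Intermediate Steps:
t(O, d) = ¾ + O/4 (t(O, d) = (3 + O)/4 = ¾ + O/4)
D(f) = 5/2 (D(f) = ¾ + (¼)*7 = ¾ + 7/4 = 5/2)
(23265 - 31792) + D(69) = (23265 - 31792) + 5/2 = -8527 + 5/2 = -17049/2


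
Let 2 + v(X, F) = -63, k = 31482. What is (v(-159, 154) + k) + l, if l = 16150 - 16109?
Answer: 31458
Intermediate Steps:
v(X, F) = -65 (v(X, F) = -2 - 63 = -65)
l = 41
(v(-159, 154) + k) + l = (-65 + 31482) + 41 = 31417 + 41 = 31458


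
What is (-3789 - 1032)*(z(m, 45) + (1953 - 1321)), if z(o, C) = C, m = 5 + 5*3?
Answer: -3263817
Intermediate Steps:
m = 20 (m = 5 + 15 = 20)
(-3789 - 1032)*(z(m, 45) + (1953 - 1321)) = (-3789 - 1032)*(45 + (1953 - 1321)) = -4821*(45 + 632) = -4821*677 = -3263817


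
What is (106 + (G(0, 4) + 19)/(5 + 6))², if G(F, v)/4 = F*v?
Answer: 1404225/121 ≈ 11605.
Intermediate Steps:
G(F, v) = 4*F*v (G(F, v) = 4*(F*v) = 4*F*v)
(106 + (G(0, 4) + 19)/(5 + 6))² = (106 + (4*0*4 + 19)/(5 + 6))² = (106 + (0 + 19)/11)² = (106 + 19*(1/11))² = (106 + 19/11)² = (1185/11)² = 1404225/121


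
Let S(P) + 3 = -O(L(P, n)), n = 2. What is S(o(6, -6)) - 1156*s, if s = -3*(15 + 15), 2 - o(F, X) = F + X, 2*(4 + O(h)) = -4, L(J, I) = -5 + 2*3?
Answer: 104043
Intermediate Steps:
L(J, I) = 1 (L(J, I) = -5 + 6 = 1)
O(h) = -6 (O(h) = -4 + (½)*(-4) = -4 - 2 = -6)
o(F, X) = 2 - F - X (o(F, X) = 2 - (F + X) = 2 + (-F - X) = 2 - F - X)
S(P) = 3 (S(P) = -3 - 1*(-6) = -3 + 6 = 3)
s = -90 (s = -3*30 = -90)
S(o(6, -6)) - 1156*s = 3 - 1156*(-90) = 3 + 104040 = 104043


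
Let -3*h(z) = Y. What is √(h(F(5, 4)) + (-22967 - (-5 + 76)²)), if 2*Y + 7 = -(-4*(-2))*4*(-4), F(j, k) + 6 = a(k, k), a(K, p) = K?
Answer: I*√1009014/6 ≈ 167.42*I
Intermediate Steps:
F(j, k) = -6 + k
Y = 121/2 (Y = -7/2 + (-(-4*(-2))*4*(-4))/2 = -7/2 + (-8*4*(-4))/2 = -7/2 + (-1*32*(-4))/2 = -7/2 + (-32*(-4))/2 = -7/2 + (½)*128 = -7/2 + 64 = 121/2 ≈ 60.500)
h(z) = -121/6 (h(z) = -⅓*121/2 = -121/6)
√(h(F(5, 4)) + (-22967 - (-5 + 76)²)) = √(-121/6 + (-22967 - (-5 + 76)²)) = √(-121/6 + (-22967 - 1*71²)) = √(-121/6 + (-22967 - 1*5041)) = √(-121/6 + (-22967 - 5041)) = √(-121/6 - 28008) = √(-168169/6) = I*√1009014/6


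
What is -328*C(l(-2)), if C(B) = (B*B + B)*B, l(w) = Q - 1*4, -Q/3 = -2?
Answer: -3936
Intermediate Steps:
Q = 6 (Q = -3*(-2) = 6)
l(w) = 2 (l(w) = 6 - 1*4 = 6 - 4 = 2)
C(B) = B*(B + B²) (C(B) = (B² + B)*B = (B + B²)*B = B*(B + B²))
-328*C(l(-2)) = -328*2²*(1 + 2) = -1312*3 = -328*12 = -3936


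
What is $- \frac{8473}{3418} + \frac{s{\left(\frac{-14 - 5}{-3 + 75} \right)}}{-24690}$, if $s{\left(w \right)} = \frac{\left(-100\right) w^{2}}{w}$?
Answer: $- \frac{376719421}{151902756} \approx -2.48$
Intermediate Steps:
$s{\left(w \right)} = - 100 w$
$- \frac{8473}{3418} + \frac{s{\left(\frac{-14 - 5}{-3 + 75} \right)}}{-24690} = - \frac{8473}{3418} + \frac{\left(-100\right) \frac{-14 - 5}{-3 + 75}}{-24690} = \left(-8473\right) \frac{1}{3418} + - 100 \left(- \frac{19}{72}\right) \left(- \frac{1}{24690}\right) = - \frac{8473}{3418} + - 100 \left(\left(-19\right) \frac{1}{72}\right) \left(- \frac{1}{24690}\right) = - \frac{8473}{3418} + \left(-100\right) \left(- \frac{19}{72}\right) \left(- \frac{1}{24690}\right) = - \frac{8473}{3418} + \frac{475}{18} \left(- \frac{1}{24690}\right) = - \frac{8473}{3418} - \frac{95}{88884} = - \frac{376719421}{151902756}$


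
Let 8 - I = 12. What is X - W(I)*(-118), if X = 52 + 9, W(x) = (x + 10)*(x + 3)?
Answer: -647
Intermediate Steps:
I = -4 (I = 8 - 1*12 = 8 - 12 = -4)
W(x) = (3 + x)*(10 + x) (W(x) = (10 + x)*(3 + x) = (3 + x)*(10 + x))
X = 61
X - W(I)*(-118) = 61 - (30 + (-4)**2 + 13*(-4))*(-118) = 61 - (30 + 16 - 52)*(-118) = 61 - 1*(-6)*(-118) = 61 + 6*(-118) = 61 - 708 = -647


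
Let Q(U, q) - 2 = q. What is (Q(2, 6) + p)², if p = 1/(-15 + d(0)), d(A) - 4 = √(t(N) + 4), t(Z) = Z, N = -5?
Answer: (965 - I)²/14884 ≈ 62.565 - 0.12967*I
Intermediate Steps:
Q(U, q) = 2 + q
d(A) = 4 + I (d(A) = 4 + √(-5 + 4) = 4 + √(-1) = 4 + I)
p = (-11 - I)/122 (p = 1/(-15 + (4 + I)) = 1/(-11 + I) = (-11 - I)/122 ≈ -0.090164 - 0.0081967*I)
(Q(2, 6) + p)² = ((2 + 6) + (-11/122 - I/122))² = (8 + (-11/122 - I/122))² = (965/122 - I/122)²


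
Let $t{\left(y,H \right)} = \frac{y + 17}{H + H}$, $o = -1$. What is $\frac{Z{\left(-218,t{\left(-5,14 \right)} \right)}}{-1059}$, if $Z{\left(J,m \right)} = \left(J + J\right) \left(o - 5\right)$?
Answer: $- \frac{872}{353} \approx -2.4703$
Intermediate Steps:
$t{\left(y,H \right)} = \frac{17 + y}{2 H}$
$Z{\left(J,m \right)} = - 12 J$ ($Z{\left(J,m \right)} = \left(J + J\right) \left(-1 - 5\right) = 2 J \left(-6\right) = - 12 J$)
$\frac{Z{\left(-218,t{\left(-5,14 \right)} \right)}}{-1059} = \frac{\left(-12\right) \left(-218\right)}{-1059} = 2616 \left(- \frac{1}{1059}\right) = - \frac{872}{353}$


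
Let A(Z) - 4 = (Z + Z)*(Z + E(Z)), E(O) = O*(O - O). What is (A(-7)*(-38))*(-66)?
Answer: 255816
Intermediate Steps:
E(O) = 0 (E(O) = O*0 = 0)
A(Z) = 4 + 2*Z**2 (A(Z) = 4 + (Z + Z)*(Z + 0) = 4 + (2*Z)*Z = 4 + 2*Z**2)
(A(-7)*(-38))*(-66) = ((4 + 2*(-7)**2)*(-38))*(-66) = ((4 + 2*49)*(-38))*(-66) = ((4 + 98)*(-38))*(-66) = (102*(-38))*(-66) = -3876*(-66) = 255816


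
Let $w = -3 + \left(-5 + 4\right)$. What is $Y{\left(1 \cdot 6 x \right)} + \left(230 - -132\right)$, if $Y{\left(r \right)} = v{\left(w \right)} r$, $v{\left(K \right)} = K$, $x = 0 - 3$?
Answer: $434$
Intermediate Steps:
$x = -3$ ($x = 0 - 3 = -3$)
$w = -4$ ($w = -3 - 1 = -4$)
$Y{\left(r \right)} = - 4 r$
$Y{\left(1 \cdot 6 x \right)} + \left(230 - -132\right) = - 4 \cdot 1 \cdot 6 \left(-3\right) + \left(230 - -132\right) = - 4 \cdot 6 \left(-3\right) + \left(230 + 132\right) = \left(-4\right) \left(-18\right) + 362 = 72 + 362 = 434$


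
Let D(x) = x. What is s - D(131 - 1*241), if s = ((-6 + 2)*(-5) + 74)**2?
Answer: 8946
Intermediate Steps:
s = 8836 (s = (-4*(-5) + 74)**2 = (20 + 74)**2 = 94**2 = 8836)
s - D(131 - 1*241) = 8836 - (131 - 1*241) = 8836 - (131 - 241) = 8836 - 1*(-110) = 8836 + 110 = 8946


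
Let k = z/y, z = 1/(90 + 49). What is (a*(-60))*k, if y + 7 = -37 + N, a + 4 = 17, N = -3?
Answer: 780/6533 ≈ 0.11939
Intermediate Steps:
a = 13 (a = -4 + 17 = 13)
z = 1/139 ≈ 0.0071942
y = -47 (y = -7 + (-37 - 3) = -7 - 40 = -47)
k = -1/6533 (k = (1/139)/(-47) = (1/139)*(-1/47) = -1/6533 ≈ -0.00015307)
(a*(-60))*k = (13*(-60))*(-1/6533) = -780*(-1/6533) = 780/6533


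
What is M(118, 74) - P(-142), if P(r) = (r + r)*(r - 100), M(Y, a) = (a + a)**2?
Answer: -46824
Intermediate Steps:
M(Y, a) = 4*a**2 (M(Y, a) = (2*a)**2 = 4*a**2)
P(r) = 2*r*(-100 + r) (P(r) = (2*r)*(-100 + r) = 2*r*(-100 + r))
M(118, 74) - P(-142) = 4*74**2 - 2*(-142)*(-100 - 142) = 4*5476 - 2*(-142)*(-242) = 21904 - 1*68728 = 21904 - 68728 = -46824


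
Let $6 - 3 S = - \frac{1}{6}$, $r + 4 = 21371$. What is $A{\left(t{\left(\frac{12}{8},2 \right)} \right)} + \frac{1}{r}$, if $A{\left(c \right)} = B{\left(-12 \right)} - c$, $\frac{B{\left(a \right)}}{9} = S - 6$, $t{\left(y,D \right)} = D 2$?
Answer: $- \frac{1687991}{42734} \approx -39.5$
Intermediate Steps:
$t{\left(y,D \right)} = 2 D$
$r = 21367$ ($r = -4 + 21371 = 21367$)
$S = \frac{37}{18}$ ($S = 2 - \frac{\left(-1\right) \frac{1}{6}}{3} = 2 - - \frac{1}{18} = 2 + \frac{1}{18} = \frac{37}{18} \approx 2.0556$)
$B{\left(a \right)} = - \frac{71}{2}$ ($B{\left(a \right)} = 9 \left(\frac{37}{18} - 6\right) = 9 \left(- \frac{71}{18}\right) = - \frac{71}{2}$)
$A{\left(c \right)} = - \frac{71}{2} - c$
$A{\left(t{\left(\frac{12}{8},2 \right)} \right)} + \frac{1}{r} = \left(- \frac{71}{2} - 2 \cdot 2\right) + \frac{1}{21367} = \left(- \frac{71}{2} - 4\right) + \frac{1}{21367} = - \frac{79}{2} + \frac{1}{21367} = - \frac{1687991}{42734}$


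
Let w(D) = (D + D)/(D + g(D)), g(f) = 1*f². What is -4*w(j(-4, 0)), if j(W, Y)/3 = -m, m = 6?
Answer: 8/17 ≈ 0.47059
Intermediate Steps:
g(f) = f²
j(W, Y) = -18 (j(W, Y) = 3*(-1*6) = 3*(-6) = -18)
w(D) = 2*D/(D + D²) (w(D) = (D + D)/(D + D²) = (2*D)/(D + D²) = 2*D/(D + D²))
-4*w(j(-4, 0)) = -8/(1 - 18) = -8/(-17) = -8*(-1)/17 = -4*(-2/17) = 8/17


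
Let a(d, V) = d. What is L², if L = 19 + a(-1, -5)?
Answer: 324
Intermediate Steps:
L = 18 (L = 19 - 1 = 18)
L² = 18² = 324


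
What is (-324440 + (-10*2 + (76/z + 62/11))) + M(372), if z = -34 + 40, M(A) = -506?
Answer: -10723274/33 ≈ -3.2495e+5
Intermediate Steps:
z = 6
(-324440 + (-10*2 + (76/z + 62/11))) + M(372) = (-324440 + (-10*2 + (76/6 + 62/11))) - 506 = (-324440 + (-20 + (76*(⅙) + 62*(1/11)))) - 506 = (-324440 + (-20 + (38/3 + 62/11))) - 506 = (-324440 + (-20 + 604/33)) - 506 = (-324440 - 56/33) - 506 = -10706576/33 - 506 = -10723274/33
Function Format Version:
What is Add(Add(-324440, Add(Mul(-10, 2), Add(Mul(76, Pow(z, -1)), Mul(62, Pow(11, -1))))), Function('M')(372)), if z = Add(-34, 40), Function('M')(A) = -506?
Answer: Rational(-10723274, 33) ≈ -3.2495e+5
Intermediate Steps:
z = 6
Add(Add(-324440, Add(Mul(-10, 2), Add(Mul(76, Pow(z, -1)), Mul(62, Pow(11, -1))))), Function('M')(372)) = Add(Add(-324440, Add(Mul(-10, 2), Add(Mul(76, Pow(6, -1)), Mul(62, Pow(11, -1))))), -506) = Add(Add(-324440, Add(-20, Add(Mul(76, Rational(1, 6)), Mul(62, Rational(1, 11))))), -506) = Add(Add(-324440, Add(-20, Add(Rational(38, 3), Rational(62, 11)))), -506) = Add(Add(-324440, Add(-20, Rational(604, 33))), -506) = Add(Add(-324440, Rational(-56, 33)), -506) = Add(Rational(-10706576, 33), -506) = Rational(-10723274, 33)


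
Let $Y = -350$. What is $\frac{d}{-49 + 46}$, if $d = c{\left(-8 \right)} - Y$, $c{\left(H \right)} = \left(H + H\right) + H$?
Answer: $- \frac{326}{3} \approx -108.67$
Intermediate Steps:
$c{\left(H \right)} = 3 H$ ($c{\left(H \right)} = 2 H + H = 3 H$)
$d = 326$ ($d = 3 \left(-8\right) - -350 = -24 + 350 = 326$)
$\frac{d}{-49 + 46} = \frac{326}{-49 + 46} = \frac{326}{-3} = 326 \left(- \frac{1}{3}\right) = - \frac{326}{3}$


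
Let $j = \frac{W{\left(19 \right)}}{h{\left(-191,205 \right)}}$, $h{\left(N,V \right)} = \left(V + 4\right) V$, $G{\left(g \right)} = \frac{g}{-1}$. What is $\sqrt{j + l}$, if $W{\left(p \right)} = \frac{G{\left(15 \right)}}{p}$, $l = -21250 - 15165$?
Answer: $\frac{2 i \sqrt{668467979542}}{8569} \approx 190.83 i$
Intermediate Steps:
$G{\left(g \right)} = - g$ ($G{\left(g \right)} = g \left(-1\right) = - g$)
$h{\left(N,V \right)} = V \left(4 + V\right)$ ($h{\left(N,V \right)} = \left(4 + V\right) V = V \left(4 + V\right)$)
$l = -36415$ ($l = -21250 - 15165 = -36415$)
$W{\left(p \right)} = - \frac{15}{p}$ ($W{\left(p \right)} = \frac{\left(-1\right) 15}{p} = - \frac{15}{p}$)
$j = - \frac{3}{162811}$ ($j = \frac{\left(-15\right) \frac{1}{19}}{205 \left(4 + 205\right)} = \frac{\left(-15\right) \frac{1}{19}}{205 \cdot 209} = - \frac{15}{19 \cdot 42845} = \left(- \frac{15}{19}\right) \frac{1}{42845} = - \frac{3}{162811} \approx -1.8426 \cdot 10^{-5}$)
$\sqrt{j + l} = \sqrt{- \frac{3}{162811} - 36415} = \sqrt{- \frac{5928762568}{162811}} = \frac{2 i \sqrt{668467979542}}{8569}$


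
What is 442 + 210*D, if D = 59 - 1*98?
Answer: -7748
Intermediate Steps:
D = -39 (D = 59 - 98 = -39)
442 + 210*D = 442 + 210*(-39) = 442 - 8190 = -7748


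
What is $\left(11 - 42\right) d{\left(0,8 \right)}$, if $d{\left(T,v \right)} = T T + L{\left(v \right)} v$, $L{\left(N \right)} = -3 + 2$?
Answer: $248$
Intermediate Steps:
$L{\left(N \right)} = -1$
$d{\left(T,v \right)} = T^{2} - v$ ($d{\left(T,v \right)} = T T - v = T^{2} - v$)
$\left(11 - 42\right) d{\left(0,8 \right)} = \left(11 - 42\right) \left(0^{2} - 8\right) = - 31 \left(0 - 8\right) = \left(-31\right) \left(-8\right) = 248$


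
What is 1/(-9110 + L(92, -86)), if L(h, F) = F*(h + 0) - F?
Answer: -1/16936 ≈ -5.9046e-5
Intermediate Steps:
L(h, F) = -F + F*h (L(h, F) = F*h - F = -F + F*h)
1/(-9110 + L(92, -86)) = 1/(-9110 - 86*(-1 + 92)) = 1/(-9110 - 86*91) = 1/(-9110 - 7826) = 1/(-16936) = -1/16936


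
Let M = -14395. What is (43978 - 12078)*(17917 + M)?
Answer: 112351800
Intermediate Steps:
(43978 - 12078)*(17917 + M) = (43978 - 12078)*(17917 - 14395) = 31900*3522 = 112351800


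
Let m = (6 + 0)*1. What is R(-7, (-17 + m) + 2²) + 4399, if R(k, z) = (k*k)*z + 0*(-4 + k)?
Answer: 4056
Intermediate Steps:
m = 6 (m = 6*1 = 6)
R(k, z) = z*k² (R(k, z) = k²*z + 0 = z*k² + 0 = z*k²)
R(-7, (-17 + m) + 2²) + 4399 = ((-17 + 6) + 2²)*(-7)² + 4399 = (-11 + 4)*49 + 4399 = -7*49 + 4399 = -343 + 4399 = 4056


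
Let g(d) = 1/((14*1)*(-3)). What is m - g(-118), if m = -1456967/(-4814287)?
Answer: 66006901/202200054 ≈ 0.32644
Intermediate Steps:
g(d) = -1/42 (g(d) = 1/(14*(-3)) = 1/(-42) = -1/42)
m = 1456967/4814287 (m = -1456967*(-1/4814287) = 1456967/4814287 ≈ 0.30263)
m - g(-118) = 1456967/4814287 - 1*(-1/42) = 1456967/4814287 + 1/42 = 66006901/202200054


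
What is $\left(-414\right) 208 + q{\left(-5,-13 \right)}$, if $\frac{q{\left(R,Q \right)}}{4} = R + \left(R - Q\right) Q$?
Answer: $-86548$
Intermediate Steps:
$q{\left(R,Q \right)} = 4 R + 4 Q \left(R - Q\right)$ ($q{\left(R,Q \right)} = 4 \left(R + \left(R - Q\right) Q\right) = 4 \left(R + Q \left(R - Q\right)\right) = 4 R + 4 Q \left(R - Q\right)$)
$\left(-414\right) 208 + q{\left(-5,-13 \right)} = \left(-414\right) 208 + \left(- 4 \left(-13\right)^{2} + 4 \left(-5\right) + 4 \left(-13\right) \left(-5\right)\right) = -86112 - 436 = -86548$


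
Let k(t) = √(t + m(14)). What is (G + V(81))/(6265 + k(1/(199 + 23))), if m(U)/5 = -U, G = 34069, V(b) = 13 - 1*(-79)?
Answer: 47512143630/8713565489 - 34161*I*√3449658/8713565489 ≈ 5.4527 - 0.0072815*I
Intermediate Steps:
V(b) = 92 (V(b) = 13 + 79 = 92)
m(U) = -5*U (m(U) = 5*(-U) = -5*U)
k(t) = √(-70 + t) (k(t) = √(t - 5*14) = √(t - 70) = √(-70 + t))
(G + V(81))/(6265 + k(1/(199 + 23))) = (34069 + 92)/(6265 + √(-70 + 1/(199 + 23))) = 34161/(6265 + √(-70 + 1/222)) = 34161/(6265 + √(-15539/222)) = 34161/(6265 + I*√3449658/222)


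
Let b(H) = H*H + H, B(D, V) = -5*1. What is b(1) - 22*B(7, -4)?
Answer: 112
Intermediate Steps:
B(D, V) = -5
b(H) = H + H² (b(H) = H² + H = H + H²)
b(1) - 22*B(7, -4) = 1*(1 + 1) - 22*(-5) = 1*2 + 110 = 2 + 110 = 112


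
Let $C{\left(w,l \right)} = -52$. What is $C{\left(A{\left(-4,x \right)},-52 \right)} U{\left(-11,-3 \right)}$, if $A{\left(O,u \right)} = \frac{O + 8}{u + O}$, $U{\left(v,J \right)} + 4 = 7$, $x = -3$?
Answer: $-156$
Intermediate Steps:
$U{\left(v,J \right)} = 3$ ($U{\left(v,J \right)} = -4 + 7 = 3$)
$A{\left(O,u \right)} = \frac{8 + O}{O + u}$
$C{\left(A{\left(-4,x \right)},-52 \right)} U{\left(-11,-3 \right)} = \left(-52\right) 3 = -156$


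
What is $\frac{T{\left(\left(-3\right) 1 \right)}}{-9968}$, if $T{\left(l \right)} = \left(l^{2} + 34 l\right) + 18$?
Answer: $\frac{75}{9968} \approx 0.0075241$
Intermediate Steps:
$T{\left(l \right)} = 18 + l^{2} + 34 l$
$\frac{T{\left(\left(-3\right) 1 \right)}}{-9968} = \frac{18 + \left(\left(-3\right) 1\right)^{2} + 34 \left(\left(-3\right) 1\right)}{-9968} = \left(18 + \left(-3\right)^{2} + 34 \left(-3\right)\right) \left(- \frac{1}{9968}\right) = \left(18 + 9 - 102\right) \left(- \frac{1}{9968}\right) = \left(-75\right) \left(- \frac{1}{9968}\right) = \frac{75}{9968}$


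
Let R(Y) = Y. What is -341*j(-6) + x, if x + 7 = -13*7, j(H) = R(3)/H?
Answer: 145/2 ≈ 72.500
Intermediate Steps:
j(H) = 3/H
x = -98 (x = -7 - 13*7 = -7 - 91 = -98)
-341*j(-6) + x = -1023/(-6) - 98 = -1023*(-1)/6 - 98 = -341*(-1/2) - 98 = 341/2 - 98 = 145/2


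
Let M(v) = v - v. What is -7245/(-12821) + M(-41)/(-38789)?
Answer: 7245/12821 ≈ 0.56509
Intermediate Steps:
M(v) = 0
-7245/(-12821) + M(-41)/(-38789) = -7245/(-12821) + 0/(-38789) = -7245*(-1/12821) + 0*(-1/38789) = 7245/12821 + 0 = 7245/12821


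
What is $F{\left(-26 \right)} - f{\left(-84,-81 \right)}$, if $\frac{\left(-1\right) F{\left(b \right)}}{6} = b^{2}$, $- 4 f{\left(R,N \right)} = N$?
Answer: $- \frac{16305}{4} \approx -4076.3$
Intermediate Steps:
$f{\left(R,N \right)} = - \frac{N}{4}$
$F{\left(b \right)} = - 6 b^{2}$
$F{\left(-26 \right)} - f{\left(-84,-81 \right)} = - 6 \left(-26\right)^{2} - \left(- \frac{1}{4}\right) \left(-81\right) = \left(-6\right) 676 - \frac{81}{4} = -4056 - \frac{81}{4} = - \frac{16305}{4}$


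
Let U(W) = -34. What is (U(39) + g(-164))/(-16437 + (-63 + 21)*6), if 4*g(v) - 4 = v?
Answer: 74/16689 ≈ 0.0044341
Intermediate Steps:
g(v) = 1 + v/4
(U(39) + g(-164))/(-16437 + (-63 + 21)*6) = (-34 + (1 + (¼)*(-164)))/(-16437 + (-63 + 21)*6) = (-34 + (1 - 41))/(-16437 - 42*6) = (-34 - 40)/(-16437 - 252) = -74/(-16689) = -74*(-1/16689) = 74/16689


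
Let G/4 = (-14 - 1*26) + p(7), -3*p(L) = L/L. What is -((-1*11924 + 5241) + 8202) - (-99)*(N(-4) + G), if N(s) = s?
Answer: -17887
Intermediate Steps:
p(L) = -⅓ (p(L) = -L/(3*L) = -⅓*1 = -⅓)
G = -484/3 (G = 4*((-14 - 1*26) - ⅓) = 4*((-14 - 26) - ⅓) = 4*(-40 - ⅓) = 4*(-121/3) = -484/3 ≈ -161.33)
-((-1*11924 + 5241) + 8202) - (-99)*(N(-4) + G) = -((-1*11924 + 5241) + 8202) - (-99)*(-4 - 484/3) = -((-11924 + 5241) + 8202) - (-99)*(-496)/3 = -(-6683 + 8202) - 1*16368 = -1*1519 - 16368 = -1519 - 16368 = -17887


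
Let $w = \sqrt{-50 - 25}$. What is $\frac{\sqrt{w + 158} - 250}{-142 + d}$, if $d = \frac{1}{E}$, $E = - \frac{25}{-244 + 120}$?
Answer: $\frac{3125}{1713} - \frac{25 \sqrt{158 + 5 i \sqrt{3}}}{3426} \approx 1.7325 - 0.0025128 i$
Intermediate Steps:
$w = 5 i \sqrt{3}$ ($w = \sqrt{-75} = 5 i \sqrt{3} \approx 8.6602 i$)
$E = \frac{25}{124}$ ($E = - \frac{25}{-124} = \left(-25\right) \left(- \frac{1}{124}\right) = \frac{25}{124} \approx 0.20161$)
$d = \frac{124}{25}$ ($d = \frac{1}{\frac{25}{124}} = \frac{124}{25} \approx 4.96$)
$\frac{\sqrt{w + 158} - 250}{-142 + d} = \frac{\sqrt{5 i \sqrt{3} + 158} - 250}{-142 + \frac{124}{25}} = \frac{\sqrt{158 + 5 i \sqrt{3}} - 250}{- \frac{3426}{25}} = \left(-250 + \sqrt{158 + 5 i \sqrt{3}}\right) \left(- \frac{25}{3426}\right) = \frac{3125}{1713} - \frac{25 \sqrt{158 + 5 i \sqrt{3}}}{3426}$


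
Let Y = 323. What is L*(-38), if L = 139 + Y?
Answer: -17556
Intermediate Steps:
L = 462 (L = 139 + 323 = 462)
L*(-38) = 462*(-38) = -17556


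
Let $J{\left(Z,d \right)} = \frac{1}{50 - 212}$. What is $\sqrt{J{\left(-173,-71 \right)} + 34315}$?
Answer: $\frac{\sqrt{11118058}}{18} \approx 185.24$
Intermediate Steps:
$J{\left(Z,d \right)} = - \frac{1}{162}$ ($J{\left(Z,d \right)} = \frac{1}{-162} = - \frac{1}{162}$)
$\sqrt{J{\left(-173,-71 \right)} + 34315} = \sqrt{- \frac{1}{162} + 34315} = \sqrt{\frac{5559029}{162}} = \frac{\sqrt{11118058}}{18}$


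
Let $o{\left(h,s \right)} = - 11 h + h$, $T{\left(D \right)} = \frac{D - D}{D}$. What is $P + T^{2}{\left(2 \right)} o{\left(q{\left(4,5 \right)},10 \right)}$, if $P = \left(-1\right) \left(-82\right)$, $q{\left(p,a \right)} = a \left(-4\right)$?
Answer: $82$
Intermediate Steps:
$q{\left(p,a \right)} = - 4 a$
$T{\left(D \right)} = 0$ ($T{\left(D \right)} = \frac{0}{D} = 0$)
$P = 82$
$o{\left(h,s \right)} = - 10 h$
$P + T^{2}{\left(2 \right)} o{\left(q{\left(4,5 \right)},10 \right)} = 82 + 0^{2} \left(- 10 \left(\left(-4\right) 5\right)\right) = 82 + 0 \left(\left(-10\right) \left(-20\right)\right) = 82 + 0 \cdot 200 = 82 + 0 = 82$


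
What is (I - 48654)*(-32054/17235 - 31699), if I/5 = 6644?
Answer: 8432586899446/17235 ≈ 4.8927e+8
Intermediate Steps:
I = 33220 (I = 5*6644 = 33220)
(I - 48654)*(-32054/17235 - 31699) = (33220 - 48654)*(-32054/17235 - 31699) = -15434*(-32054*1/17235 - 31699) = -15434*(-32054/17235 - 31699) = -15434*(-546364319/17235) = 8432586899446/17235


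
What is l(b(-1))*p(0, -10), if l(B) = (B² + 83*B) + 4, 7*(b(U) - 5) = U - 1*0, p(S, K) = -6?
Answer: -126636/49 ≈ -2584.4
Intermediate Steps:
b(U) = 5 + U/7 (b(U) = 5 + (U - 1*0)/7 = 5 + (U + 0)/7 = 5 + U/7)
l(B) = 4 + B² + 83*B
l(b(-1))*p(0, -10) = (4 + (5 + (⅐)*(-1))² + 83*(5 + (⅐)*(-1)))*(-6) = (4 + (5 - ⅐)² + 83*(5 - ⅐))*(-6) = (4 + (34/7)² + 83*(34/7))*(-6) = (4 + 1156/49 + 2822/7)*(-6) = (21106/49)*(-6) = -126636/49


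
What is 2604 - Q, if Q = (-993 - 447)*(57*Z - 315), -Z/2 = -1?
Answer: -286836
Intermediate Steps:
Z = 2 (Z = -2*(-1) = 2)
Q = 289440 (Q = (-993 - 447)*(57*2 - 315) = -1440*(114 - 315) = -1440*(-201) = 289440)
2604 - Q = 2604 - 1*289440 = 2604 - 289440 = -286836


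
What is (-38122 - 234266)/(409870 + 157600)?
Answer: -136194/283735 ≈ -0.48000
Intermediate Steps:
(-38122 - 234266)/(409870 + 157600) = -272388/567470 = -272388*1/567470 = -136194/283735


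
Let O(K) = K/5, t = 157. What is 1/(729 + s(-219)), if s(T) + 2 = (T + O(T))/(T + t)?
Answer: 155/113342 ≈ 0.0013675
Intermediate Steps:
O(K) = K/5 (O(K) = K*(⅕) = K/5)
s(T) = -2 + 6*T/(5*(157 + T)) (s(T) = -2 + (T + T/5)/(T + 157) = -2 + (6*T/5)/(157 + T) = -2 + 6*T/(5*(157 + T)))
1/(729 + s(-219)) = 1/(729 + 2*(-785 - 2*(-219))/(5*(157 - 219))) = 1/(729 + (⅖)*(-785 + 438)/(-62)) = 1/(729 + (⅖)*(-1/62)*(-347)) = 1/(729 + 347/155) = 1/(113342/155) = 155/113342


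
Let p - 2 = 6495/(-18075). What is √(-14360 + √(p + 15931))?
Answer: 2*√(-5212769750 + 1205*√1445912035)/1205 ≈ 119.31*I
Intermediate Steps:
p = 1977/1205 (p = 2 + 6495/(-18075) = 2 + 6495*(-1/18075) = 2 - 433/1205 = 1977/1205 ≈ 1.6407)
√(-14360 + √(p + 15931)) = √(-14360 + √(1977/1205 + 15931)) = √(-14360 + √(19198832/1205)) = √(-14360 + 4*√1445912035/1205)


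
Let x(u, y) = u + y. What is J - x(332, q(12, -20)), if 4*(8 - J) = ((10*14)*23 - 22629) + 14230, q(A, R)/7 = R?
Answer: 4443/4 ≈ 1110.8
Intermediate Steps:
q(A, R) = 7*R
J = 5211/4 (J = 8 - (((10*14)*23 - 22629) + 14230)/4 = 8 - ((140*23 - 22629) + 14230)/4 = 8 - ((3220 - 22629) + 14230)/4 = 8 - (-19409 + 14230)/4 = 8 - 1/4*(-5179) = 8 + 5179/4 = 5211/4 ≈ 1302.8)
J - x(332, q(12, -20)) = 5211/4 - (332 + 7*(-20)) = 5211/4 - (332 - 140) = 5211/4 - 1*192 = 5211/4 - 192 = 4443/4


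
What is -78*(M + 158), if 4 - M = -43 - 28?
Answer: -18174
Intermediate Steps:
M = 75 (M = 4 - (-43 - 28) = 4 - 1*(-71) = 4 + 71 = 75)
-78*(M + 158) = -78*(75 + 158) = -78*233 = -18174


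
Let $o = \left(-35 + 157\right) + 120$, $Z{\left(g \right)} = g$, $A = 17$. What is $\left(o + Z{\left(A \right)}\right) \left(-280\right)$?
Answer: $-72520$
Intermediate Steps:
$o = 242$ ($o = 122 + 120 = 242$)
$\left(o + Z{\left(A \right)}\right) \left(-280\right) = \left(242 + 17\right) \left(-280\right) = 259 \left(-280\right) = -72520$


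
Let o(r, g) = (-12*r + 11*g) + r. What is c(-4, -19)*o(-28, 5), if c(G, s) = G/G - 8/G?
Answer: 1089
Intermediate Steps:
c(G, s) = 1 - 8/G
o(r, g) = -11*r + 11*g
c(-4, -19)*o(-28, 5) = ((-8 - 4)/(-4))*(-11*(-28) + 11*5) = (-¼*(-12))*(308 + 55) = 3*363 = 1089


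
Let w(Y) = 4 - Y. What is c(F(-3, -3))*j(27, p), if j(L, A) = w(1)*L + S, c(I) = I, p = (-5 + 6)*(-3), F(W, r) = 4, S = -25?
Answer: 224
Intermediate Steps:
p = -3 (p = 1*(-3) = -3)
j(L, A) = -25 + 3*L (j(L, A) = (4 - 1*1)*L - 25 = (4 - 1)*L - 25 = 3*L - 25 = -25 + 3*L)
c(F(-3, -3))*j(27, p) = 4*(-25 + 3*27) = 4*(-25 + 81) = 4*56 = 224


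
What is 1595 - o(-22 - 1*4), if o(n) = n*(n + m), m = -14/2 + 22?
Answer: 1309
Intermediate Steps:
m = 15 (m = -14*1/2 + 22 = -7 + 22 = 15)
o(n) = n*(15 + n) (o(n) = n*(n + 15) = n*(15 + n))
1595 - o(-22 - 1*4) = 1595 - (-22 - 1*4)*(15 + (-22 - 1*4)) = 1595 - (-22 - 4)*(15 + (-22 - 4)) = 1595 - (-26)*(15 - 26) = 1595 - (-26)*(-11) = 1595 - 1*286 = 1595 - 286 = 1309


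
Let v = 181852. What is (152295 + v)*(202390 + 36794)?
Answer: 79922616048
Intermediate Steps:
(152295 + v)*(202390 + 36794) = (152295 + 181852)*(202390 + 36794) = 334147*239184 = 79922616048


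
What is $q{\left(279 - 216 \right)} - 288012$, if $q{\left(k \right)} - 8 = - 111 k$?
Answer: $-294997$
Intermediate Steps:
$q{\left(k \right)} = 8 - 111 k$
$q{\left(279 - 216 \right)} - 288012 = \left(8 - 111 \left(279 - 216\right)\right) - 288012 = \left(8 - 6993\right) - 288012 = -6985 - 288012 = -294997$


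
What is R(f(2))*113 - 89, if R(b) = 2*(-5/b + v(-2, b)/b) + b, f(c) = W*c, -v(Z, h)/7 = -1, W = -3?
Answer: -2527/3 ≈ -842.33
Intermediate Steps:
v(Z, h) = 7 (v(Z, h) = -7*(-1) = 7)
f(c) = -3*c
R(b) = b + 4/b (R(b) = 2*(-5/b + 7/b) + b = 2*(2/b) + b = 4/b + b = b + 4/b)
R(f(2))*113 - 89 = (-3*2 + 4/((-3*2)))*113 - 89 = (-6 + 4/(-6))*113 - 89 = (-6 + 4*(-⅙))*113 - 89 = (-6 - ⅔)*113 - 89 = -20/3*113 - 89 = -2260/3 - 89 = -2527/3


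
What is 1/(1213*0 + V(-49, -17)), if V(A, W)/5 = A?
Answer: -1/245 ≈ -0.0040816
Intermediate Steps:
V(A, W) = 5*A
1/(1213*0 + V(-49, -17)) = 1/(1213*0 + 5*(-49)) = 1/(0 - 245) = 1/(-245) = -1/245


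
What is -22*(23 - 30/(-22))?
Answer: -536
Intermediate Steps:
-22*(23 - 30/(-22)) = -22*(23 - 30*(-1/22)) = -22*(23 + 15/11) = -22*268/11 = -536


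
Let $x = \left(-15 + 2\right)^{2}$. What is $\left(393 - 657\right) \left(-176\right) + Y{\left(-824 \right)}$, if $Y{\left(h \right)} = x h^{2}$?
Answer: $114793408$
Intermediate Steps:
$x = 169$ ($x = \left(-13\right)^{2} = 169$)
$Y{\left(h \right)} = 169 h^{2}$
$\left(393 - 657\right) \left(-176\right) + Y{\left(-824 \right)} = \left(393 - 657\right) \left(-176\right) + 169 \left(-824\right)^{2} = \left(-264\right) \left(-176\right) + 169 \cdot 678976 = 46464 + 114746944 = 114793408$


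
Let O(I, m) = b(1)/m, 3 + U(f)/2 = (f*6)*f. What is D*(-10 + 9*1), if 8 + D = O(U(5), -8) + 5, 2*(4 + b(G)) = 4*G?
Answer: 11/4 ≈ 2.7500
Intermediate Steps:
b(G) = -4 + 2*G (b(G) = -4 + (4*G)/2 = -4 + 2*G)
U(f) = -6 + 12*f**2 (U(f) = -6 + 2*((f*6)*f) = -6 + 2*((6*f)*f) = -6 + 2*(6*f**2) = -6 + 12*f**2)
O(I, m) = -2/m (O(I, m) = (-4 + 2*1)/m = (-4 + 2)/m = -2/m)
D = -11/4 (D = -8 + (-2/(-8) + 5) = -8 + (-2*(-1/8) + 5) = -8 + (1/4 + 5) = -8 + 21/4 = -11/4 ≈ -2.7500)
D*(-10 + 9*1) = -11*(-10 + 9*1)/4 = -11*(-10 + 9)/4 = -11/4*(-1) = 11/4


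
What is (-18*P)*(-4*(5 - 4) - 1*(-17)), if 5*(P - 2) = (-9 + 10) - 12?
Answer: 234/5 ≈ 46.800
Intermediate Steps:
P = -1/5 (P = 2 + ((-9 + 10) - 12)/5 = 2 + (1 - 12)/5 = 2 + (1/5)*(-11) = 2 - 11/5 = -1/5 ≈ -0.20000)
(-18*P)*(-4*(5 - 4) - 1*(-17)) = (-18*(-1/5))*(-4*(5 - 4) - 1*(-17)) = 18*(-4*1 + 17)/5 = 18*(-4 + 17)/5 = (18/5)*13 = 234/5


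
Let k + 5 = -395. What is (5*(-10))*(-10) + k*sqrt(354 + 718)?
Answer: 500 - 1600*sqrt(67) ≈ -12597.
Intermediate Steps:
k = -400 (k = -5 - 395 = -400)
(5*(-10))*(-10) + k*sqrt(354 + 718) = (5*(-10))*(-10) - 400*sqrt(354 + 718) = -50*(-10) - 1600*sqrt(67) = 500 - 1600*sqrt(67)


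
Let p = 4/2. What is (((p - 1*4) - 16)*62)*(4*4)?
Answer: -17856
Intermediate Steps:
p = 2 (p = 4*(½) = 2)
(((p - 1*4) - 16)*62)*(4*4) = (((2 - 1*4) - 16)*62)*(4*4) = (((2 - 4) - 16)*62)*16 = ((-2 - 16)*62)*16 = -18*62*16 = -1116*16 = -17856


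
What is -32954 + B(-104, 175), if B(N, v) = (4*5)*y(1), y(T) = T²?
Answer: -32934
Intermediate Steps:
B(N, v) = 20 (B(N, v) = (4*5)*1² = 20*1 = 20)
-32954 + B(-104, 175) = -32954 + 20 = -32934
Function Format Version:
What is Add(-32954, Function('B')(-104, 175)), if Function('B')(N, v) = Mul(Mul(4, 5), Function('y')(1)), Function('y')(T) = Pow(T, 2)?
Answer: -32934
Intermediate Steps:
Function('B')(N, v) = 20 (Function('B')(N, v) = Mul(Mul(4, 5), Pow(1, 2)) = Mul(20, 1) = 20)
Add(-32954, Function('B')(-104, 175)) = Add(-32954, 20) = -32934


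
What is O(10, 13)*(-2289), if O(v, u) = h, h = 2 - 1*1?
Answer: -2289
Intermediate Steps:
h = 1 (h = 2 - 1 = 1)
O(v, u) = 1
O(10, 13)*(-2289) = 1*(-2289) = -2289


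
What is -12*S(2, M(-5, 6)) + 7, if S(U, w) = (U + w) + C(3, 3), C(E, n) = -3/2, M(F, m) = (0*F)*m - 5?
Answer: 61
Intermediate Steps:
M(F, m) = -5 (M(F, m) = 0*m - 5 = 0 - 5 = -5)
C(E, n) = -3/2 (C(E, n) = -3*½ = -3/2)
S(U, w) = -3/2 + U + w (S(U, w) = (U + w) - 3/2 = -3/2 + U + w)
-12*S(2, M(-5, 6)) + 7 = -12*(-3/2 + 2 - 5) + 7 = -12*(-9/2) + 7 = 54 + 7 = 61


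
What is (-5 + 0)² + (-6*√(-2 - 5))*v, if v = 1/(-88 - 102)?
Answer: 25 + 3*I*√7/95 ≈ 25.0 + 0.08355*I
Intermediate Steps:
v = -1/190 (v = 1/(-190) = -1/190 ≈ -0.0052632)
(-5 + 0)² + (-6*√(-2 - 5))*v = (-5 + 0)² - 6*√(-2 - 5)*(-1/190) = (-5)² - 6*I*√7*(-1/190) = 25 - 6*I*√7*(-1/190) = 25 + 3*I*√7/95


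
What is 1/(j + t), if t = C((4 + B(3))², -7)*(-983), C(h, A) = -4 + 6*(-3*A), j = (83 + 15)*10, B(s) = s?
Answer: -1/118946 ≈ -8.4072e-6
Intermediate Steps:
j = 980 (j = 98*10 = 980)
C(h, A) = -4 - 18*A
t = -119926 (t = (-4 - 18*(-7))*(-983) = (-4 + 126)*(-983) = 122*(-983) = -119926)
1/(j + t) = 1/(980 - 119926) = 1/(-118946) = -1/118946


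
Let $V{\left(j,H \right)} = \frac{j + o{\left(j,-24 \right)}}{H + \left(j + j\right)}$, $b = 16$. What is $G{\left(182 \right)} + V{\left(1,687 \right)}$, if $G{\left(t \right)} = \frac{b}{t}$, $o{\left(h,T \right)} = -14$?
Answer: $\frac{333}{4823} \approx 0.069044$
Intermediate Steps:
$G{\left(t \right)} = \frac{16}{t}$
$V{\left(j,H \right)} = \frac{-14 + j}{H + 2 j}$ ($V{\left(j,H \right)} = \frac{j - 14}{H + \left(j + j\right)} = \frac{-14 + j}{H + 2 j}$)
$G{\left(182 \right)} + V{\left(1,687 \right)} = \frac{16}{182} + \frac{-14 + 1}{687 + 2 \cdot 1} = 16 \cdot \frac{1}{182} + \frac{1}{687 + 2} \left(-13\right) = \frac{8}{91} + \frac{1}{689} \left(-13\right) = \frac{8}{91} - \frac{1}{53} = \frac{333}{4823}$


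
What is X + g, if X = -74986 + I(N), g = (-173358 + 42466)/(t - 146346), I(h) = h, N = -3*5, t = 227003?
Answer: -6049486549/80657 ≈ -75003.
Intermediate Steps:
N = -15
g = -130892/80657 (g = (-173358 + 42466)/(227003 - 146346) = -130892/80657 ≈ -1.6228)
X = -75001 (X = -74986 - 15 = -75001)
X + g = -75001 - 130892/80657 = -6049486549/80657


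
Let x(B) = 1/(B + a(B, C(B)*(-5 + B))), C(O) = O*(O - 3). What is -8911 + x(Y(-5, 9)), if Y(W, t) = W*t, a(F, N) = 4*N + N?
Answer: -4812340996/540045 ≈ -8911.0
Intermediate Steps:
C(O) = O*(-3 + O)
a(F, N) = 5*N
x(B) = 1/(B + 5*B*(-5 + B)*(-3 + B)) (x(B) = 1/(B + 5*((B*(-3 + B))*(-5 + B))) = 1/(B + 5*(B*(-5 + B)*(-3 + B))) = 1/(B + 5*B*(-5 + B)*(-3 + B)))
-8911 + x(Y(-5, 9)) = -8911 + 1/(((-5*9))*(1 + 5*(-5 - 5*9)*(-3 - 5*9))) = -8911 + 1/((-45)*(1 + 5*(-5 - 45)*(-3 - 45))) = -8911 - 1/(45*(1 + 5*(-50)*(-48))) = -8911 - 1/(45*(1 + 12000)) = -8911 - 1/45/12001 = -8911 - 1/45*1/12001 = -8911 - 1/540045 = -4812340996/540045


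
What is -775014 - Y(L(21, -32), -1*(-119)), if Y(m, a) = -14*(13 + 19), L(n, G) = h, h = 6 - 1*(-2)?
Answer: -774566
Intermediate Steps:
h = 8 (h = 6 + 2 = 8)
L(n, G) = 8
Y(m, a) = -448 (Y(m, a) = -14*32 = -448)
-775014 - Y(L(21, -32), -1*(-119)) = -775014 - 1*(-448) = -775014 + 448 = -774566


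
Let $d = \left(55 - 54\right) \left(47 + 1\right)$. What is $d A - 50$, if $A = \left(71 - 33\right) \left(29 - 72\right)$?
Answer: $-78482$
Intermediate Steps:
$A = -1634$ ($A = 38 \left(-43\right) = -1634$)
$d = 48$ ($d = 1 \cdot 48 = 48$)
$d A - 50 = 48 \left(-1634\right) - 50 = -78432 - 50 = -78482$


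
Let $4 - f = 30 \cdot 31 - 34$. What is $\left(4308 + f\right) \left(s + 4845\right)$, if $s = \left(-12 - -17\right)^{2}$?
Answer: $16635920$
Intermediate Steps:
$s = 25$ ($s = \left(-12 + 17\right)^{2} = 5^{2} = 25$)
$f = -892$ ($f = 4 - \left(30 \cdot 31 - 34\right) = 4 - \left(930 - 34\right) = 4 - 896 = -892$)
$\left(4308 + f\right) \left(s + 4845\right) = \left(4308 - 892\right) \left(25 + 4845\right) = 3416 \cdot 4870 = 16635920$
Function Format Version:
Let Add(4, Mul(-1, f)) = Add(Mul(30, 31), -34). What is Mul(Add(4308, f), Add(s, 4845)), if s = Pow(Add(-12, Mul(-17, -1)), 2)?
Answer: 16635920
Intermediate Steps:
s = 25 (s = Pow(Add(-12, 17), 2) = Pow(5, 2) = 25)
f = -892 (f = Add(4, Mul(-1, Add(Mul(30, 31), -34))) = Add(4, Mul(-1, Add(930, -34))) = Add(4, Mul(-1, 896)) = Add(4, -896) = -892)
Mul(Add(4308, f), Add(s, 4845)) = Mul(Add(4308, -892), Add(25, 4845)) = Mul(3416, 4870) = 16635920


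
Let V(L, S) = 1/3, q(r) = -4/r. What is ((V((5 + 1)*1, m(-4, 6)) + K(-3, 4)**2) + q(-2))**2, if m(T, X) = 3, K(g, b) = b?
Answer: 3025/9 ≈ 336.11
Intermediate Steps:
V(L, S) = 1/3
((V((5 + 1)*1, m(-4, 6)) + K(-3, 4)**2) + q(-2))**2 = ((1/3 + 4**2) - 4/(-2))**2 = ((1/3 + 16) - 4*(-1/2))**2 = (49/3 + 2)**2 = (55/3)**2 = 3025/9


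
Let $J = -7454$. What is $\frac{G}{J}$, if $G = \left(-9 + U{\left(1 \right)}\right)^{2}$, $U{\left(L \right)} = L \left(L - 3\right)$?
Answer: $- \frac{121}{7454} \approx -0.016233$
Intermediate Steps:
$U{\left(L \right)} = L \left(-3 + L\right)$
$G = 121$ ($G = \left(-9 + 1 \left(-3 + 1\right)\right)^{2} = \left(-9 + 1 \left(-2\right)\right)^{2} = \left(-9 - 2\right)^{2} = \left(-11\right)^{2} = 121$)
$\frac{G}{J} = \frac{121}{-7454} = 121 \left(- \frac{1}{7454}\right) = - \frac{121}{7454}$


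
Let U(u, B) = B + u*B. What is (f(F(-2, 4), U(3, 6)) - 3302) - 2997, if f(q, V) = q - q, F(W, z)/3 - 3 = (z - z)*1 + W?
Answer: -6299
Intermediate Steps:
U(u, B) = B + B*u
F(W, z) = 9 + 3*W (F(W, z) = 9 + 3*((z - z)*1 + W) = 9 + 3*(0*1 + W) = 9 + 3*(0 + W) = 9 + 3*W)
f(q, V) = 0
(f(F(-2, 4), U(3, 6)) - 3302) - 2997 = (0 - 3302) - 2997 = -3302 - 2997 = -6299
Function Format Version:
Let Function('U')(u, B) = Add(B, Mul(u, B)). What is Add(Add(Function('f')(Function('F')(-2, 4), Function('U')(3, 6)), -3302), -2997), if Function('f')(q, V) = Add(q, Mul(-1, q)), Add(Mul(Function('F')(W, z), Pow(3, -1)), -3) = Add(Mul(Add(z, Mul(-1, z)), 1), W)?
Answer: -6299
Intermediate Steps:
Function('U')(u, B) = Add(B, Mul(B, u))
Function('F')(W, z) = Add(9, Mul(3, W)) (Function('F')(W, z) = Add(9, Mul(3, Add(Mul(Add(z, Mul(-1, z)), 1), W))) = Add(9, Mul(3, Add(Mul(0, 1), W))) = Add(9, Mul(3, Add(0, W))) = Add(9, Mul(3, W)))
Function('f')(q, V) = 0
Add(Add(Function('f')(Function('F')(-2, 4), Function('U')(3, 6)), -3302), -2997) = Add(Add(0, -3302), -2997) = Add(-3302, -2997) = -6299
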